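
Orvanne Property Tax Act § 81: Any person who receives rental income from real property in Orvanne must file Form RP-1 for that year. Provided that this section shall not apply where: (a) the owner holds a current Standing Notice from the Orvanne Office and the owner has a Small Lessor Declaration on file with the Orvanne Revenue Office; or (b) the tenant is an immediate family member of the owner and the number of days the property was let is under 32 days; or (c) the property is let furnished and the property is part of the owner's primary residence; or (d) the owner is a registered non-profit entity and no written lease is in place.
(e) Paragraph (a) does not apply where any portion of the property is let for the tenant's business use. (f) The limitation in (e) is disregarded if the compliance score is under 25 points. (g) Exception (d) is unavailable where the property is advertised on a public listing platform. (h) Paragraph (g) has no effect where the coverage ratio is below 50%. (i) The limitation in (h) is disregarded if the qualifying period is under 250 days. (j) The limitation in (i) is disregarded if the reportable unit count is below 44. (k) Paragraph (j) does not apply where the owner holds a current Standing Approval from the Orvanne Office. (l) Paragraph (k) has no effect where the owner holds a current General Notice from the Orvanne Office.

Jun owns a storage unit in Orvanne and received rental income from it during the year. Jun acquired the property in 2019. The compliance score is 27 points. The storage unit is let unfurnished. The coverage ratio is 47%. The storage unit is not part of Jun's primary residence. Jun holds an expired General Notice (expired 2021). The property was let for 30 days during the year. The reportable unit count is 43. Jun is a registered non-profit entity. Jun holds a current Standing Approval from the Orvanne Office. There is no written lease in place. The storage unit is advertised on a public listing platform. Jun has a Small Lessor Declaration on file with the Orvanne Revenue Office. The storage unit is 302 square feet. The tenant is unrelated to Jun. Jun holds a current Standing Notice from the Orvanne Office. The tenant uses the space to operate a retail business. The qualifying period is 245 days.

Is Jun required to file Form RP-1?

Yes — Jun must file Form RP-1.

Exception (a)'s conditions are all satisfied: a current Standing Notice is held; a Small Lessor Declaration is on file. But: (e) applies — the space is let for business use. (f), which would lift (e), is not triggered — the compliance score is 27 points, not under 25 points. So (a) is unavailable.
Exception (b) does not apply: the tenant is unrelated to the owner.
Exception (c) does not apply: the property is let unfurnished.
Exception (d)'s conditions are all satisfied: Jun is a registered non-profit; there is no written lease. But: (g) is triggered — the property is publicly advertised. (h) would limit (g) — the coverage ratio is 47%, below the 50% limit — but (i) sets (h) aside: (i) operates against (h): the qualifying period is 245 days, under the 250 days limit. (j) is engaged (the reportable unit count is 43, below the 44 limit), but is set aside by (k): (k) operates against (j): a current Standing Approval is held. (l) is inapplicable (the General Notice is not current), so (k) stands. So (d) is unavailable.
No exception displaces § 81.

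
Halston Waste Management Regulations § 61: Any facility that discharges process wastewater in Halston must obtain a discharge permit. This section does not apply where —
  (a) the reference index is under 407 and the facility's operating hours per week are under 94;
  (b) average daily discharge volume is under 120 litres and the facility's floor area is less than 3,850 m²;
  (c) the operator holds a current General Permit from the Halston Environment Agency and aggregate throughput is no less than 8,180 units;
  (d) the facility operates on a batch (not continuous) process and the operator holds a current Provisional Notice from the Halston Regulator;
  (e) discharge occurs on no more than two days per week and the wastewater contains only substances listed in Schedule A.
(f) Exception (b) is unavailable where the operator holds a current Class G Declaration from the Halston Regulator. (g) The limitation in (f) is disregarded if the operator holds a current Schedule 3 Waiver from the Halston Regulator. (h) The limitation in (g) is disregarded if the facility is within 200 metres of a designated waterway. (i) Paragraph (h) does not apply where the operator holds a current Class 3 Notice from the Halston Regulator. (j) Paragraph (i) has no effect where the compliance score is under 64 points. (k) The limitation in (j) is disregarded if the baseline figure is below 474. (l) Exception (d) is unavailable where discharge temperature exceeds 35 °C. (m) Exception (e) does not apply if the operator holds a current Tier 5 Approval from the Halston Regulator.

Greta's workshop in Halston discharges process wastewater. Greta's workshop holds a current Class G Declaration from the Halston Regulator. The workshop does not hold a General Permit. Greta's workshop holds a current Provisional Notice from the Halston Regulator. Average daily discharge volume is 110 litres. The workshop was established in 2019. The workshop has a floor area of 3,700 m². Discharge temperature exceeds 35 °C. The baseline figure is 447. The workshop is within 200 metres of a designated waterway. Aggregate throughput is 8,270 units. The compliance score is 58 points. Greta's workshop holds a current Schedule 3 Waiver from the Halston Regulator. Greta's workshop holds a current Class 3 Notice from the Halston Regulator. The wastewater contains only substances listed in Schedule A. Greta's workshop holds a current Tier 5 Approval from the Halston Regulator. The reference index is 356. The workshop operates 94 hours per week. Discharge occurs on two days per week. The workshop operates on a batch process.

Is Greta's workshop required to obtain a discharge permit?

No — exception (b) applies; Greta's workshop is not required to obtain a discharge permit.

Exception (a) requires that the facility's operating hours per week are under 94; but the facility's operating hours per week are 94, not under 94, so (a) is unavailable.
All of (b)'s requirements are met (average daily discharge volume is 110 litres, under the 120 litres limit; the facility's floor area is 3,700 m², less than the 3,850 m² limit). As to paragraphs (f)–(k): (f) would limit (b) — a current Class G Declaration is held — but (g) sets (f) aside: (g) operates against (f): a current Schedule 3 Waiver is held. (h) would limit (g) — the workshop is within 200 m of a designated waterway — but (i) sets (h) aside: (i) operates against (h): a current Class 3 Notice is held. (j) operates (the compliance score is 58 points, under the 64 points limit), but yields to (k): (k) operates against (j): the baseline figure is 447, below the 474 limit. Exception (b) stands.
Exception (c) does not apply: no General Permit is held.
All of (d)'s requirements are met (the facility operates on a batch process; a current Provisional Notice is held). But applying paragraph (l): (l) operates against (d): discharge temperature exceeds 35 °C. (d) is therefore removed.
Exception (e)'s conditions are all satisfied: discharge occurs on no more than two days per week; the wastewater is Schedule-A-only. But applying paragraph (m): (m) operates against (e): a current Tier 5 Approval is held. So (e) is unavailable.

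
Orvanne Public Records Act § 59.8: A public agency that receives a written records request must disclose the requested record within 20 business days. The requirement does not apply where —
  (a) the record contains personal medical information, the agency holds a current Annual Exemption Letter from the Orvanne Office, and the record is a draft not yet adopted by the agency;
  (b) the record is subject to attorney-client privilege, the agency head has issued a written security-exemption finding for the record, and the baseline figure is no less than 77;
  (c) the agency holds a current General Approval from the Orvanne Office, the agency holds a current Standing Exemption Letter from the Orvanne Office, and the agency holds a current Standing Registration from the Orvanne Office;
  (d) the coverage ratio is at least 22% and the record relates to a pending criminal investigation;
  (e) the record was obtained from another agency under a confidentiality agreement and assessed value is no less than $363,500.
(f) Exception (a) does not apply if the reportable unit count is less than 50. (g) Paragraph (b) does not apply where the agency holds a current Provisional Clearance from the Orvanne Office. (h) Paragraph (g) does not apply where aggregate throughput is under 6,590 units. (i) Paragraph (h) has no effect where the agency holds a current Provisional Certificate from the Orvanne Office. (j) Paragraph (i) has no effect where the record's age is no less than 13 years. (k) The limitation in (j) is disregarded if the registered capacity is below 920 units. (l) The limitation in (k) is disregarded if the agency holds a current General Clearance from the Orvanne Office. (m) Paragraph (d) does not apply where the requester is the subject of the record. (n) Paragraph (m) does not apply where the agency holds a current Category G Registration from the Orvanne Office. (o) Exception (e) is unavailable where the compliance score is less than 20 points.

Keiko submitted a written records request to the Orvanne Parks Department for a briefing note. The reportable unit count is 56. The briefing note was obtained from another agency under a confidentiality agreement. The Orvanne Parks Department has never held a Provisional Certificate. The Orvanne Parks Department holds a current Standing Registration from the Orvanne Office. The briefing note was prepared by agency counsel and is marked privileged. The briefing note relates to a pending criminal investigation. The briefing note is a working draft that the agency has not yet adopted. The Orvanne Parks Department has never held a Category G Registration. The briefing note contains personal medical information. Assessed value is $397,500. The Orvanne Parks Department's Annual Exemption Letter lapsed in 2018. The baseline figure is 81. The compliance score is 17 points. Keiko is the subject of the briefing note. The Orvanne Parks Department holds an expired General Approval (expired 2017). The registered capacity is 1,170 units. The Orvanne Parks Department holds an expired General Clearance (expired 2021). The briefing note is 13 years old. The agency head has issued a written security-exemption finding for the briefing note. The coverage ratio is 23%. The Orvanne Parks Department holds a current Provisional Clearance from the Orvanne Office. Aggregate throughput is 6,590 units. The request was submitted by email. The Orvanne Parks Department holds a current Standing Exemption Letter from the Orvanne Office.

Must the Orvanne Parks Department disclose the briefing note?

Yes — the Orvanne Parks Department must disclose the briefing note.

Exception (a) fails — no current Annual Exemption Letter is held.
Exception (b)'s conditions are all satisfied: the briefing note is privileged; a written security-exemption finding has been issued; the baseline figure is 81, meeting the 77 threshold. However, paragraphs (g)–(l) must be considered: (g) operates against (b): a current Provisional Clearance is held. (h) is not engaged (aggregate throughput is 6,590 units, not under 6,590 units), so (g) stands. Exception (b) does not apply.
Exception (c) requires that the agency holds a current General Approval from the Orvanne Office; but no current General Approval is held, so (c) is unavailable.
Exception (d): the coverage ratio is 23%, meeting the 22% threshold; the briefing note relates to a pending investigation — every condition holds. But applying paragraphs (m)–(n): (m) operates against (d): Keiko is the subject of the briefing note. (n), which would lift (m), is not triggered — no current Category G Registration is held. (d) is therefore removed.
Exception (e)'s conditions are all satisfied: the briefing note was obtained under a confidentiality agreement; assessed value is $397,500, meeting the $363,500 threshold. But: (o) is engaged — the compliance score is 17 points, less than the 20 points limit. So (e) is unavailable.
No exception is made out. the Orvanne Parks Department falls within the general rule.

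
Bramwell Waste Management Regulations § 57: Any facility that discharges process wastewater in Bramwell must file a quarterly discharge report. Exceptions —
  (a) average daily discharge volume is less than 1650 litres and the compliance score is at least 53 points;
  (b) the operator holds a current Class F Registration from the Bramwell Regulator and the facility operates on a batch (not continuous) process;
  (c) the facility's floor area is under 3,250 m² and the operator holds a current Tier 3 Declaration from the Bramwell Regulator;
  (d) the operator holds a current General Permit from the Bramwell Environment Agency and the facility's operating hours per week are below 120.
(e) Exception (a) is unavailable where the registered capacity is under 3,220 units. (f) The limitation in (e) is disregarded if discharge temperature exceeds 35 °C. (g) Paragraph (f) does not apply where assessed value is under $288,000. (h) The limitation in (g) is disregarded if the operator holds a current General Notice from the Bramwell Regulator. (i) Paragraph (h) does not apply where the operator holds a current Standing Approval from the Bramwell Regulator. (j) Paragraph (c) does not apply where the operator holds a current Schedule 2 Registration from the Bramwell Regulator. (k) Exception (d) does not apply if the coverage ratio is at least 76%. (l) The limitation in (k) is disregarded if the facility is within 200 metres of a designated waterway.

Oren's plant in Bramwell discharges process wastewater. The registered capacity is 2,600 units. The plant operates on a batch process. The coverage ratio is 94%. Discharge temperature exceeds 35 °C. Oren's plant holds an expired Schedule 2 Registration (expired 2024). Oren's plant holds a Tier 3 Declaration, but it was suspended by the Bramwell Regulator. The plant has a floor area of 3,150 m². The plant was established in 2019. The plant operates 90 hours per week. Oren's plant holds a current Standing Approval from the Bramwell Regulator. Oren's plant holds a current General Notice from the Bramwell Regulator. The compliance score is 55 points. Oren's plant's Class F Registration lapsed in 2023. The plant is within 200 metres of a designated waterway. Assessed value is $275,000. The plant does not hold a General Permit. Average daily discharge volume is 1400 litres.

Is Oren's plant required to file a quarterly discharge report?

Yes — Oren's plant must file a quarterly discharge report.

Exception (a) is satisfied on its face — average daily discharge volume is 1400 litres, less than the 1650 litres limit; the compliance score is 55 points, meeting the 53 points threshold. But applying paragraphs (e)–(i): (e) operates against (a): the registered capacity is 2,600 units, under the 3,220 units limit. (f) operates (discharge temperature exceeds 35 °C), but is overridden by (g): (g) operates — assessed value is $275,000, under the $288,000 limit. (h) would limit (g) — a current General Notice is held — but (i) sets (h) aside: (i) operates against (h): a current Standing Approval is held. So (a) is unavailable.
Exception (b) requires that the operator holds a current Class F Registration from the Bramwell Regulator; but there is no Class F Registration in force, so (b) is unavailable.
Exception (c) fails — there is no Tier 3 Declaration in force.
Exception (d) requires that the operator holds a current General Permit from the Bramwell Environment Agency; but no General Permit is held, so (d) is unavailable.
None of the exceptions is available; § 57 applies in full.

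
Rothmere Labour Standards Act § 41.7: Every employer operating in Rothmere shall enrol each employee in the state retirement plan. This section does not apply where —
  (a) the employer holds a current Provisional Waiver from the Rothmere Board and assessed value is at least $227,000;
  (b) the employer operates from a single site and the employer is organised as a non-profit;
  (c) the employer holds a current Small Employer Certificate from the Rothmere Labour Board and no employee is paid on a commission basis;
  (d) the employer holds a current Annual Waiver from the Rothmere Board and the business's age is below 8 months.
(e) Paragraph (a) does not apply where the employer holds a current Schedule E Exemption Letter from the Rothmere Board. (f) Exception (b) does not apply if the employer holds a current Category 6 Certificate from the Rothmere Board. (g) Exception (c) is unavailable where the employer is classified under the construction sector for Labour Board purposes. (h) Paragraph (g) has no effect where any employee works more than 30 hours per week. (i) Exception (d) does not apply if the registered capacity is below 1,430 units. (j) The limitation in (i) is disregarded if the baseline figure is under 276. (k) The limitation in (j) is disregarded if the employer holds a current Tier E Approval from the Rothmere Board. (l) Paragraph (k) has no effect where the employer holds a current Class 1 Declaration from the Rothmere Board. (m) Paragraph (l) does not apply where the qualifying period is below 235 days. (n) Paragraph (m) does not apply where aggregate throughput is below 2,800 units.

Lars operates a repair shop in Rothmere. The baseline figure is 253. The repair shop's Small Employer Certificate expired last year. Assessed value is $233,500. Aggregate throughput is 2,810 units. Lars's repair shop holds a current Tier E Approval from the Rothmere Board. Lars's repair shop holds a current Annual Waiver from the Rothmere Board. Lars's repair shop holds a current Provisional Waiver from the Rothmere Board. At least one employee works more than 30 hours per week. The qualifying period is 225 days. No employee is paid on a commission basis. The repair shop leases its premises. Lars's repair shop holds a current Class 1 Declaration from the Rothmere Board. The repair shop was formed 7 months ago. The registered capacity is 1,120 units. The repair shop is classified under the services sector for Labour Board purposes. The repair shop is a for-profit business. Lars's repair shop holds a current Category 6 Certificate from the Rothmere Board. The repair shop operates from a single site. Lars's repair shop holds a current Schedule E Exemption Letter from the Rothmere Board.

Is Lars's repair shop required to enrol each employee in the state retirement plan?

Yes — Lars's repair shop must enrol each employee in the state retirement plan.

Exception (a)'s conditions are all satisfied: a current Provisional Waiver is held; assessed value is $233,500, meeting the $227,000 threshold. But applying paragraph (e): (e) operates — a current Schedule E Exemption Letter is held. So (a) is unavailable.
Exception (b) fails — the employer is for-profit.
Exception (c) requires that the employer holds a current Small Employer Certificate from the Rothmere Labour Board; but the Small Employer Certificate has expired, so (c) is unavailable.
All of (d)'s requirements are met (a current Annual Waiver is held; the business's age is 7 months, below the 8 months limit). But applying paragraphs (i)–(n): (i) operates against (d): the registered capacity is 1,120 units, below the 1,430 units limit. (j) would limit (i) — the baseline figure is 253, under the 276 limit — but (k) sets (j) aside: (k) is engaged — a current Tier E Approval is held. (l) would limit (k) — a current Class 1 Declaration is held — but (m) sets (l) aside: (m) operates against (l): the qualifying period is 225 days, below the 235 days limit. (n) does not operate here (aggregate throughput is 2,810 units, not below 2,800 units), so (m) stands. So (d) is unavailable.
None of the exceptions is available; § 41.7 applies in full.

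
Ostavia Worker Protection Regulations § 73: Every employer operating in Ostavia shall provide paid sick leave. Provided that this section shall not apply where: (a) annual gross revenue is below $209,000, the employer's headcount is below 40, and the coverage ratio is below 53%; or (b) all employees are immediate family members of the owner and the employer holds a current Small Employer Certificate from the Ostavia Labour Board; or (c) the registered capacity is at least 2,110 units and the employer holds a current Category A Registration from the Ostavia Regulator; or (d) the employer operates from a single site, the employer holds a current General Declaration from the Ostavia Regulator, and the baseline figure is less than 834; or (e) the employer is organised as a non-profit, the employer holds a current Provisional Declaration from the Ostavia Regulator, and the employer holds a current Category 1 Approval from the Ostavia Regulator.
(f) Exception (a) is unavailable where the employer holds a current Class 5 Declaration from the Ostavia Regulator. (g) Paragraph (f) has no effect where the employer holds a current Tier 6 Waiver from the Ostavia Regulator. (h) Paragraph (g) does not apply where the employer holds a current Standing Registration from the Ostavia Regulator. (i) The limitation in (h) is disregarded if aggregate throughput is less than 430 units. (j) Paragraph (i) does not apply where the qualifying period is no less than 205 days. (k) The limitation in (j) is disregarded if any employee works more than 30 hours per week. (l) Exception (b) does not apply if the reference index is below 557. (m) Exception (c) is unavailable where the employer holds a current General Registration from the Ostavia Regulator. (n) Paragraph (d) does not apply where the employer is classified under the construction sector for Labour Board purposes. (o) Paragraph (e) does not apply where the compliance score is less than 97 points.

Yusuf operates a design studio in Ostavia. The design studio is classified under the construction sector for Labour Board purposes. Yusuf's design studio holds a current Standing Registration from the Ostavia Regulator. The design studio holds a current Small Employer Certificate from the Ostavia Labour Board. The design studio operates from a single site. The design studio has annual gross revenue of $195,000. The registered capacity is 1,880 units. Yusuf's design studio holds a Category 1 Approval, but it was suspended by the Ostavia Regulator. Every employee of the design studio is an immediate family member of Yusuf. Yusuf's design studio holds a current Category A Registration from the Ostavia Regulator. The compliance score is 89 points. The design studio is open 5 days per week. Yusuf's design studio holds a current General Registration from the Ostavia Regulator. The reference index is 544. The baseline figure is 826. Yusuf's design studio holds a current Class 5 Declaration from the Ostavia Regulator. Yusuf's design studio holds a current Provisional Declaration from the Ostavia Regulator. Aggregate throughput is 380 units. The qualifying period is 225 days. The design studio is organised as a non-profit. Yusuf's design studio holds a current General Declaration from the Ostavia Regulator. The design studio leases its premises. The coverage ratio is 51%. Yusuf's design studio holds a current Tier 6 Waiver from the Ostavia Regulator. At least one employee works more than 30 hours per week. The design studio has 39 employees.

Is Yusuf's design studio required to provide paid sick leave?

All of (a)'s requirements are met (annual gross revenue is $195,000, below the $209,000 limit; the employer's headcount is 39, below the 40 limit; the coverage ratio is 51%, below the 53% limit). Applying paragraphs (f)–(k): (f) would limit (a) — a current Class 5 Declaration is held — but (g) sets (f) aside: (g) is triggered — a current Tier 6 Waiver is held. (h) would limit (g) — a current Standing Registration is held — but (i) sets (h) aside: (i) operates against (h): aggregate throughput is 380 units, less than the 430 units limit. (j) is engaged (the qualifying period is 225 days, meeting the 205 days threshold), but yields to (k): (k) is triggered — at least one employee exceeds 30 hours/week. So (a) applies.
Exception (b)'s conditions are all satisfied: every employee is an immediate family member; a current Small Employer Certificate is held. However, paragraph (l) must be considered: (l) operates against (b): the reference index is 544, below the 557 limit. (b) is therefore removed.
Exception (c) requires that the registered capacity is at least 2,110 units; but the registered capacity is 1,880 units, short of 2,110 units, so (c) is unavailable.
Exception (d): the employer operates from a single site; a current General Declaration is held; the baseline figure is 826, less than the 834 limit — every condition holds. But: (n) operates against (d): the design studio is classified under the construction sector. Exception (d) does not apply.
Exception (e) fails — there is no Category 1 Approval in force.

No — exception (a) applies; Yusuf's design studio is not required to provide paid sick leave.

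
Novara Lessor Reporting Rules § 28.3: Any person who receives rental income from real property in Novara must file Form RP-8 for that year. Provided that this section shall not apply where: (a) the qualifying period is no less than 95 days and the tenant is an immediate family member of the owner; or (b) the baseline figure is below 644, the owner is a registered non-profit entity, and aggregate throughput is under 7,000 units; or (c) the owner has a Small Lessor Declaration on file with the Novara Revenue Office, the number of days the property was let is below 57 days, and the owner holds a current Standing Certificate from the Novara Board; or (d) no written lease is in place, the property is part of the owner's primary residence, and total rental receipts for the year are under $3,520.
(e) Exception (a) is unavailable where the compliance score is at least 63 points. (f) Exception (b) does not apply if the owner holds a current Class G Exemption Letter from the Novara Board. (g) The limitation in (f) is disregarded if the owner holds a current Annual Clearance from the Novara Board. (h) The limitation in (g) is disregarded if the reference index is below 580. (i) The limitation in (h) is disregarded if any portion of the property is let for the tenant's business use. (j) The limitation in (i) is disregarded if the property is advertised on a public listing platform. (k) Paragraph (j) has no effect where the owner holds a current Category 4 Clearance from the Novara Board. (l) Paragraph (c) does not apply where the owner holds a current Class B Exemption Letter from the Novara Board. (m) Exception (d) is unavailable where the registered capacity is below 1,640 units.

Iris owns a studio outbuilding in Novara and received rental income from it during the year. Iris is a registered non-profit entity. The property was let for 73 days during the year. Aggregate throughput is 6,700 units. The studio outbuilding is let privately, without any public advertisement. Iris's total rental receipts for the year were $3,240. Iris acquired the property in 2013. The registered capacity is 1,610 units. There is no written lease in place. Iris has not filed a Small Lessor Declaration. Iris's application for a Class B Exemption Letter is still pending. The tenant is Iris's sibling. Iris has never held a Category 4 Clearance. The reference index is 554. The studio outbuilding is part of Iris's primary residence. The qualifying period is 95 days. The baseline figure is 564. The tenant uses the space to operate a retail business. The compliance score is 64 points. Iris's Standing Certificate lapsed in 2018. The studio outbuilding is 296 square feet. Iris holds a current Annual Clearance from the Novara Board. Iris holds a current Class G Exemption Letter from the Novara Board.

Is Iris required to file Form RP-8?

No — exception (b) applies; Iris is not required to file Form RP-8.

Exception (a): the qualifying period is 95 days, meeting the 95 days threshold; the tenant is an immediate family member — every condition holds. But applying paragraph (e): (e) operates against (a): the compliance score is 64 points, meeting the 63 points threshold. Exception (a) does not apply.
All of (b)'s requirements are met (the baseline figure is 564, below the 644 limit; Iris is a registered non-profit; aggregate throughput is 6,700 units, under the 7,000 units limit). As to paragraphs (f)–(k): (f) is triggered (a current Class G Exemption Letter is held), but is overridden by (g): (g) operates against (f): a current Annual Clearance is held. (h) is engaged (the reference index is 554, below the 580 limit), but is itself disapplied by (i): (i) operates against (h): the space is let for business use. (j) does not operate here (the property is let privately without advertisement), so (i) stands. Exception (b) stands.
Exception (c) does not apply: no Small Lessor Declaration is on file.
All of (d)'s requirements are met (there is no written lease; the studio outbuilding is part of the primary residence; total rental receipts for the year are $3,240, under the $3,520 limit). But: (m) operates against (d): the registered capacity is 1,610 units, below the 1,640 units limit. Exception (d) does not apply.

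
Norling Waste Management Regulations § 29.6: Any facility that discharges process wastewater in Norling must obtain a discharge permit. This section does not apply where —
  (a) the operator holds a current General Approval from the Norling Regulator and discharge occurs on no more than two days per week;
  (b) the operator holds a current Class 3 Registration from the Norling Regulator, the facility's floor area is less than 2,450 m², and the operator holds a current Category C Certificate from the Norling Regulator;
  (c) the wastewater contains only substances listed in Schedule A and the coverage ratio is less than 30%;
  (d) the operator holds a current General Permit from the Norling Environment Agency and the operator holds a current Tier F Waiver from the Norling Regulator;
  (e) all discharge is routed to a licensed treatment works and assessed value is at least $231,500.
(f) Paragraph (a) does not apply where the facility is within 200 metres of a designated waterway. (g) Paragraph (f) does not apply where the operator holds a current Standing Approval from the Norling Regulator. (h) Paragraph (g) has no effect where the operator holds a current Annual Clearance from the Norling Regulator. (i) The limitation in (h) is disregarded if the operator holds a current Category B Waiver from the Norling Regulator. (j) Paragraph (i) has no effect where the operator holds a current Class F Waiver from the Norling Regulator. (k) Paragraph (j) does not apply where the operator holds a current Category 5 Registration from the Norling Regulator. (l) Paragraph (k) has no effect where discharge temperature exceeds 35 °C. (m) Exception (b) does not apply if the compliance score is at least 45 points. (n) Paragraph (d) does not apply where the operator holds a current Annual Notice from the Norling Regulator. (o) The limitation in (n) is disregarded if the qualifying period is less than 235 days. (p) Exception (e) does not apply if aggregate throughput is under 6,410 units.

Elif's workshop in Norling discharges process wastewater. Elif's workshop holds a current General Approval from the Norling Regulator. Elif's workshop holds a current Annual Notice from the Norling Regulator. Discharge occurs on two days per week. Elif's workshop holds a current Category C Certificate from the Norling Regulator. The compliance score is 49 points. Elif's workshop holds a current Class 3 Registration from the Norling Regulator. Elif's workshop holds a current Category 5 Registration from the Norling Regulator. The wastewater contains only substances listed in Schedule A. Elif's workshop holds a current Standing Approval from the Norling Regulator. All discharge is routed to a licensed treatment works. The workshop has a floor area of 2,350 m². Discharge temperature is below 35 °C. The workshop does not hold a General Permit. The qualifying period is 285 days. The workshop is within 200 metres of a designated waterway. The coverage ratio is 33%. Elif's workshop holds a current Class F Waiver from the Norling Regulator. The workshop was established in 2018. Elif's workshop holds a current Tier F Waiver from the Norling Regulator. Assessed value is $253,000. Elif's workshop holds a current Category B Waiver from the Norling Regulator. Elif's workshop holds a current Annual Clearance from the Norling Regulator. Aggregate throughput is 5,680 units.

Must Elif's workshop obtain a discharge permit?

All of (a)'s requirements are met (a current General Approval is held; discharge occurs on no more than two days per week). Considering the limiting provisions: (f) applies (the workshop is within 200 m of a designated waterway), but is displaced by (g): (g) operates against (f): a current Standing Approval is held. (h) would limit (g) — a current Annual Clearance is held — but (i) sets (h) aside: (i) operates against (h): a current Category B Waiver is held. (j) would limit (i) — a current Class F Waiver is held — but (k) sets (j) aside: (k) operates — a current Category 5 Registration is held. (l) is not engaged (discharge temperature is below 35 °C), so (k) stands. (a) remains available.
All of (b)'s requirements are met (a current Class 3 Registration is held; the facility's floor area is 2,350 m², less than the 2,450 m² limit; a current Category C Certificate is held). But: (m) operates against (b): the compliance score is 49 points, meeting the 45 points threshold. So (b) is unavailable.
Exception (c) requires that the coverage ratio is less than 30%; but the coverage ratio is 33%, not less than 30%, so (c) is unavailable.
Exception (d) does not apply: no General Permit is held.
Exception (e): discharge is routed to a licensed treatment works; assessed value is $253,000, meeting the $231,500 threshold — every condition holds. But: (p) operates — aggregate throughput is 5,680 units, under the 6,410 units limit. (e) is therefore removed.

No — exception (a) applies; Elif's workshop is not required to obtain a discharge permit.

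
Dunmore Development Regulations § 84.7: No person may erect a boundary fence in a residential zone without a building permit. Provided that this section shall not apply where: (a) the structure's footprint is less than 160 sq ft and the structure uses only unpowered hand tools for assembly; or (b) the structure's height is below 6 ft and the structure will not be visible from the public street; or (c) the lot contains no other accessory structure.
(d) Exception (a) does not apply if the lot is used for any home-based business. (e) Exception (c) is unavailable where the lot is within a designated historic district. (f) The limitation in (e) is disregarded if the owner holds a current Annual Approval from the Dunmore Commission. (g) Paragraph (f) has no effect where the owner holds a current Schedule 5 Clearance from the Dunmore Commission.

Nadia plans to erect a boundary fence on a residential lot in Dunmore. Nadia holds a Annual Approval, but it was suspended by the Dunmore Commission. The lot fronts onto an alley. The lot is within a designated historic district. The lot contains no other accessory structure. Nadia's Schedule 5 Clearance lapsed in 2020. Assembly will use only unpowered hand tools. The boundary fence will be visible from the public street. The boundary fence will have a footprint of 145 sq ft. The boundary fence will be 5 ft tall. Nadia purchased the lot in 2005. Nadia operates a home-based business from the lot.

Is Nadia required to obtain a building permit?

Exception (a) is satisfied on its face — the structure's footprint is 145 sq ft, less than the 160 sq ft limit; assembly uses only hand tools. But: (d) operates against (a): a home-based business operates on the lot. So (a) is unavailable.
Exception (b) does not apply: the structure will be visible from the street.
Exception (c) is satisfied on its face — the lot has no other accessory structure. But applying paragraphs (e)–(g): (e) operates against (c): the lot is in a historic district. (f) is not engaged (the Annual Approval is not current), so (e) stands. Exception (c) does not apply.
No exception displaces § 84.7.

Yes — Nadia must obtain a building permit.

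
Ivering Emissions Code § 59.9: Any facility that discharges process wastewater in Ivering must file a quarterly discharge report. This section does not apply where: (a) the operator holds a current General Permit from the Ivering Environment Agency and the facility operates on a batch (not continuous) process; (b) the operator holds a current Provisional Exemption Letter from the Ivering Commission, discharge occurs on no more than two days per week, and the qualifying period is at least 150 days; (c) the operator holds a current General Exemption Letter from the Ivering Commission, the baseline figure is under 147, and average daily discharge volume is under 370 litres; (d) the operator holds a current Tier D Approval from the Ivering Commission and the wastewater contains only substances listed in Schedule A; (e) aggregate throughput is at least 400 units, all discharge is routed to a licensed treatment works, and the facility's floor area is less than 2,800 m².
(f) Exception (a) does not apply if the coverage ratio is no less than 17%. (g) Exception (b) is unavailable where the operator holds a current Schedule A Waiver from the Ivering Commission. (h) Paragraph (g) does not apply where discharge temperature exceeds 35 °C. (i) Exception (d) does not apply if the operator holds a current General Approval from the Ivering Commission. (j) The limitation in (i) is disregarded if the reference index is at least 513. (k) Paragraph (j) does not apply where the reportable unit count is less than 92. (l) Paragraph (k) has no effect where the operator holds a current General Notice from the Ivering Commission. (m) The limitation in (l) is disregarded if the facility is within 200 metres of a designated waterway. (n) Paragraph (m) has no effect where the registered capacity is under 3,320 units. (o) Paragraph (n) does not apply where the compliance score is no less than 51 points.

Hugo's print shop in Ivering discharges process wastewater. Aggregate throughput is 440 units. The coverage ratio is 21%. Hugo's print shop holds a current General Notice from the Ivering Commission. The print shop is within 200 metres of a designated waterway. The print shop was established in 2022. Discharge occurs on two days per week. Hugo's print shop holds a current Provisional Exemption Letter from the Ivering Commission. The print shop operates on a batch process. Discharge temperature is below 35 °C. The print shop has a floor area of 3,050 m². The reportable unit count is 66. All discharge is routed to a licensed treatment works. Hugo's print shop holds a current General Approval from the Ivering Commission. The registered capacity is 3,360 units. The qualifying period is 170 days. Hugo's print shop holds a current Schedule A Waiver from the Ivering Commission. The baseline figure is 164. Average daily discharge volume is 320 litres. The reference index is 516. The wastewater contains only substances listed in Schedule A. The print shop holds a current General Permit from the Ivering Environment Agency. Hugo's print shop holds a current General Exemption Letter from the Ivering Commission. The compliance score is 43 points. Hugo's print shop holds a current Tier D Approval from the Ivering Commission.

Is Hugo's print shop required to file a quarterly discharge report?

Yes — Hugo's print shop must file a quarterly discharge report.

Exception (a) is satisfied on its face — a current General Permit is held; the facility operates on a batch process. Turning to paragraph (f): (f) operates against (a): the coverage ratio is 21%, meeting the 17% threshold. So (a) is unavailable.
Exception (b)'s conditions are all satisfied: a current Provisional Exemption Letter is held; discharge occurs on no more than two days per week; the qualifying period is 170 days, meeting the 150 days threshold. However, paragraphs (g)–(h) must be considered: (g) operates against (b): a current Schedule A Waiver is held. (h) is not engaged (discharge temperature is below 35 °C), so (g) stands. (b) is therefore removed.
Exception (c) fails — the baseline figure is 164, not under 147.
Exception (d) is satisfied on its face — a current Tier D Approval is held; the wastewater is Schedule-A-only. However, paragraphs (i)–(o) must be considered: (i) operates — a current General Approval is held. (j) would limit (i) — the reference index is 516, meeting the 513 threshold — but (k) sets (j) aside: (k) operates — the reportable unit count is 66, less than the 92 limit. (l) is engaged (a current General Notice is held), but is displaced by (m): (m) operates against (l): the print shop is within 200 m of a designated waterway. (n) is not triggered (the registered capacity is 3,360 units, not under 3,320 units), so (m) stands. So (d) is unavailable.
Exception (e) does not apply: the facility's floor area is 3,050 m², not less than 2,800 m².
No exception displaces § 59.9.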